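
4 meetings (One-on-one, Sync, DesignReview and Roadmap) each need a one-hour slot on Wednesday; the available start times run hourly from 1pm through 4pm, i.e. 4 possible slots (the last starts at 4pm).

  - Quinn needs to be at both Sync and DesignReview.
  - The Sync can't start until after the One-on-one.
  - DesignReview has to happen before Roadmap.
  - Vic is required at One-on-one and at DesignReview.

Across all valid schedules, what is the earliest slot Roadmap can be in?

2pm

Precedence pushes Roadmap to at least 2pm.
Roadmap at 2pm is achievable: Sync in 3pm, Roadmap in 2pm, DesignReview in 1pm, One-on-one in 2pm.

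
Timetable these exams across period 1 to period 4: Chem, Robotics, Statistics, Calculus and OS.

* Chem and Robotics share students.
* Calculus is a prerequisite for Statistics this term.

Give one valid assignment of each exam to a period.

Chem -> period 1; Statistics -> period 2; Calculus -> period 1; Robotics -> period 2; OS -> period 1

Checking: Calculus(period 1) before Statistics(period 2); Chem(period 1) != Robotics(period 2).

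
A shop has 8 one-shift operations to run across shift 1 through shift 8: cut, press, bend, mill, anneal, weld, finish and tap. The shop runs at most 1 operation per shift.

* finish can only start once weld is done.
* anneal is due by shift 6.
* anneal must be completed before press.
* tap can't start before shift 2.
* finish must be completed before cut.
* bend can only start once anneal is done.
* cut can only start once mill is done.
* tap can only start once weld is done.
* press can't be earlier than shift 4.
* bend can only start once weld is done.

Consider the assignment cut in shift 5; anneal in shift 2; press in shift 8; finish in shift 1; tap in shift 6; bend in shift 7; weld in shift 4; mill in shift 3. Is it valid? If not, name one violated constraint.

finish can only start once weld is done — violated.
tap can't start before shift 2 — holds.
cut can only start once mill is done — holds.
bend can only start once weld is done — holds.
The shop runs at most 1 operation per shift — holds.
anneal must be completed before press — holds.
anneal is due by shift 6 — holds.
finish must be completed before cut — holds.
tap can only start once weld is done — holds.
bend can only start once anneal is done — holds.
press can't be earlier than shift 4 — holds.

Invalid. finish can only start once weld is done.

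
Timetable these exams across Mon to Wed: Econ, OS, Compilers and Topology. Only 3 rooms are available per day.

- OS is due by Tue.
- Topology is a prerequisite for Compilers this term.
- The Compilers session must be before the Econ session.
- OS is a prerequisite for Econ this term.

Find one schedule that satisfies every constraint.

Compilers=Tue, OS=Mon, Econ=Wed, Topology=Mon

Checking: OS(Mon) before Econ(Wed); Topology(Mon) before Compilers(Tue); Compilers(Tue) before Econ(Wed); OS=Mon in [Mon,Tue]; max 2 per day (cap 3).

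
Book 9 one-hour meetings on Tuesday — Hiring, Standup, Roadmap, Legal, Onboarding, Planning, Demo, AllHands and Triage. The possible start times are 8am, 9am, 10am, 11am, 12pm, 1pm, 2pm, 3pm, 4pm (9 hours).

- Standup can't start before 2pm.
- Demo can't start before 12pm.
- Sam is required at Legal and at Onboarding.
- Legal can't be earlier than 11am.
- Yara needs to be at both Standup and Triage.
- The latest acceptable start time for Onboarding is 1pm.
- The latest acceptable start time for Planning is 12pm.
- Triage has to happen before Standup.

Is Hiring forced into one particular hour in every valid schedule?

No

Hiring can be 8am (e.g. Legal in 11am; Planning in 8am; Hiring in 8am; Triage in 8am; AllHands in 8am; Standup in 2pm; Demo in 12pm; Onboarding in 8am; Roadmap in 8am) or 9am (e.g. Hiring -> 9am; Standup -> 2pm; Triage -> 8am; Planning -> 8am; AllHands -> 8am; Onboarding -> 8am; Demo -> 12pm; Roadmap -> 8am; Legal -> 11am).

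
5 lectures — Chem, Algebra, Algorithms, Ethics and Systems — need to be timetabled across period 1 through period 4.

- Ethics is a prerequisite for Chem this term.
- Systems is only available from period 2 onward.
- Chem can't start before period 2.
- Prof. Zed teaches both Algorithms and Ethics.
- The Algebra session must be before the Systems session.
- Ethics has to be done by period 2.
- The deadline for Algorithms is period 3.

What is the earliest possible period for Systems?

period 2

Systems is available from period 2.
Systems at period 2 is achievable: Systems=period 2; Algorithms=period 2; Ethics=period 1; Algebra=period 1; Chem=period 2.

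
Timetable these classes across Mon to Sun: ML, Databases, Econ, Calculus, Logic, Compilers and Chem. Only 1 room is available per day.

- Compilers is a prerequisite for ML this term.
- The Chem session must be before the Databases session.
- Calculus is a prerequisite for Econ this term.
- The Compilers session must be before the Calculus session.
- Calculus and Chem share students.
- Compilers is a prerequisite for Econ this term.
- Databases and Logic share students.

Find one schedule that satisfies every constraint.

Chem -> Fri; ML -> Thu; Econ -> Wed; Compilers -> Mon; Logic -> Sun; Databases -> Sat; Calculus -> Tue

Checking: Compilers(Mon) before Calculus(Tue); Chem(Fri) before Databases(Sat); Compilers(Mon) before ML(Thu); Compilers(Mon) before Econ(Wed); Calculus(Tue) before Econ(Wed); Calculus(Tue) != Chem(Fri); Databases(Sat) != Logic(Sun); max 1 per day (cap 1).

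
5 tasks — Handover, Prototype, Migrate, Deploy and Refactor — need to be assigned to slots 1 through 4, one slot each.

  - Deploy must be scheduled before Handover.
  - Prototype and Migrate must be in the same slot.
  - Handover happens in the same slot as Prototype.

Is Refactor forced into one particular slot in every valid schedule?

No

Refactor can be 1 (e.g. Prototype -> 2; Refactor -> 1; Handover -> 2; Migrate -> 2; Deploy -> 1) or 2 (e.g. Migrate in 2, Prototype in 2, Deploy in 1, Refactor in 2, Handover in 2).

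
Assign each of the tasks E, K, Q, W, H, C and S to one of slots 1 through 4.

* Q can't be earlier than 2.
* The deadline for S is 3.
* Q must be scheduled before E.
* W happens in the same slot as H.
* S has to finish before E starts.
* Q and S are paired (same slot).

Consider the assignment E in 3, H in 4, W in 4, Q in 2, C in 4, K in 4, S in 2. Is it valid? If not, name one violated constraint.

Yes

The deadline for S is 3 — holds.
S has to finish before E starts — holds.
W happens in the same slot as H — holds.
Q and S are paired (same slot) — holds.
Q must be scheduled before E — holds.
Q can't be earlier than 2 — holds.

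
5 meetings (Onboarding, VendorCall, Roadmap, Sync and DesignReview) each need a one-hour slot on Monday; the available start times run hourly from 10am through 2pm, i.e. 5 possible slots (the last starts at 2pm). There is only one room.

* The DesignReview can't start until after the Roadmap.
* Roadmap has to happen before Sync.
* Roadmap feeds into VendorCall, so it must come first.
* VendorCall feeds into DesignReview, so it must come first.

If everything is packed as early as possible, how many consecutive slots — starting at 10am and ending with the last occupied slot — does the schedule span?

The precedence chain requires at least 3 distinct slots.
With at most 1 per slot and 5 meetings, at least 5 slots are needed.
5 works (last occupied slot: 2pm): for example VendorCall in 11am, DesignReview in 12pm, Sync in 1pm, Roadmap in 10am, Onboarding in 2pm.

5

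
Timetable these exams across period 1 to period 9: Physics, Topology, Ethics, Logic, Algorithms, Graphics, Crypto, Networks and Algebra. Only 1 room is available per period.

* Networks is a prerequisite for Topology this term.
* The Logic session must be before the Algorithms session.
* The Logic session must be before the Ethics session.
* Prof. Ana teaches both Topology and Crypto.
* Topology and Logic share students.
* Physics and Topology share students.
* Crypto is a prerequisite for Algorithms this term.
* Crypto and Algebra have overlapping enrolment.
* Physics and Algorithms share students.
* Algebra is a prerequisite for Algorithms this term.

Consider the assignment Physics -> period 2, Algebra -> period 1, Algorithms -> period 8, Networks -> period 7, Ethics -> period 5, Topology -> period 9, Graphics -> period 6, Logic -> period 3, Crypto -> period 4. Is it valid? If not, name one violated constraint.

The Logic session must be before the Algorithms session — holds.
Crypto is a prerequisite for Algorithms this term — holds.
Physics and Algorithms share students — holds.
Crypto and Algebra have overlapping enrolment — holds.
Topology and Logic share students — holds.
Physics and Topology share students — holds.
Networks is a prerequisite for Topology this term — holds.
The Logic session must be before the Ethics session — holds.
Algebra is a prerequisite for Algorithms this term — holds.
Prof. Ana teaches both Topology and Crypto — holds.
Only 1 room is available per period — holds.

Yes, all constraints hold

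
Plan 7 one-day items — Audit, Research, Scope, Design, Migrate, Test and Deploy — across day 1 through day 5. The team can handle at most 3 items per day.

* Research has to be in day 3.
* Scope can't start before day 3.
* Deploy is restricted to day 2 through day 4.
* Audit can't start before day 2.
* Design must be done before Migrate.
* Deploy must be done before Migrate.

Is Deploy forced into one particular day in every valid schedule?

No

Deploy can be day 2 (e.g. Scope -> day 3, Test -> day 1, Design -> day 1, Migrate -> day 3, Deploy -> day 2, Research -> day 3, Audit -> day 2) or day 3 (e.g. Audit=day 2; Migrate=day 4; Deploy=day 3; Design=day 1; Scope=day 3; Research=day 3; Test=day 1).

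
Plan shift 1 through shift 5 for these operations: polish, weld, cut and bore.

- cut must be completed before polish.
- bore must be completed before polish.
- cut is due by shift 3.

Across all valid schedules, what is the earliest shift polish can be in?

shift 2

Precedence pushes polish to at least shift 2.
polish at shift 2 is achievable: polish in shift 2; weld in shift 1; cut in shift 1; bore in shift 1.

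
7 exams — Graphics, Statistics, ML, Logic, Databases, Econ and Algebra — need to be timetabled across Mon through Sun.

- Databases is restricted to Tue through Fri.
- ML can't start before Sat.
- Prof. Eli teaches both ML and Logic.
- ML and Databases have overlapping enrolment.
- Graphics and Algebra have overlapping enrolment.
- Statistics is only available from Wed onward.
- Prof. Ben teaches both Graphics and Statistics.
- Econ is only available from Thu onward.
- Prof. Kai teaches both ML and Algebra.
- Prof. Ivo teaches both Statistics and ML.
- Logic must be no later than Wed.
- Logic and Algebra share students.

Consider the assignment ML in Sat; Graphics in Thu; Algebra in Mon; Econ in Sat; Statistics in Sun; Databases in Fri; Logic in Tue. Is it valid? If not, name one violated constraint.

Prof. Kai teaches both ML and Algebra — holds.
Prof. Ivo teaches both Statistics and ML — holds.
Graphics and Algebra have overlapping enrolment — holds.
Econ is only available from Thu onward — holds.
Prof. Ben teaches both Graphics and Statistics — holds.
Statistics is only available from Wed onward — holds.
Logic must be no later than Wed — holds.
Databases is restricted to Tue through Fri — holds.
Prof. Eli teaches both ML and Logic — holds.
ML can't start before Sat — holds.
Logic and Algebra share students — holds.
ML and Databases have overlapping enrolment — holds.

Yes, all constraints hold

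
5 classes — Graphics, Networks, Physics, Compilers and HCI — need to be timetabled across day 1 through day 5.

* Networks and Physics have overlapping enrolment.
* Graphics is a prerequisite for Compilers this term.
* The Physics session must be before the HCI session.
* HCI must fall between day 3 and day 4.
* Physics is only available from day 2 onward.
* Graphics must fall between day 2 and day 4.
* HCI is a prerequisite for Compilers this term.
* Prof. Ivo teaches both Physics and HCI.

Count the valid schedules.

44

Splitting on Graphics: it can be day 2 (16), day 3 (16), day 4 (12). Listing each branch's schedules as (Networks, Physics, Compilers, HCI) by day number:
Graphics=day 2: (1,2,4,3) (1,2,5,3) (1,2,5,4) (1,3,5,4) (2,3,5,4) (3,2,4,3) (3,2,5,3) (3,2,5,4) (4,2,4,3) (4,2,5,3) (4,2,5,4) (4,3,5,4) (5,2,4,3) (5,2,5,3) (5,2,5,4) (5,3,5,4) — 16.
Graphics=day 3: (1,2,4,3) (1,2,5,3) (1,2,5,4) (1,3,5,4) (2,3,5,4) (3,2,4,3) (3,2,5,3) (3,2,5,4) (4,2,4,3) (4,2,5,3) (4,2,5,4) (4,3,5,4) (5,2,4,3) (5,2,5,3) (5,2,5,4) (5,3,5,4) — 16.
Graphics=day 4: (1,2,5,3) (1,2,5,4) (1,3,5,4) (2,3,5,4) (3,2,5,3) (3,2,5,4) (4,2,5,3) (4,2,5,4) (4,3,5,4) (5,2,5,3) (5,2,5,4) (5,3,5,4) — 12.
Summing: 16 + 16 + 12 = 44.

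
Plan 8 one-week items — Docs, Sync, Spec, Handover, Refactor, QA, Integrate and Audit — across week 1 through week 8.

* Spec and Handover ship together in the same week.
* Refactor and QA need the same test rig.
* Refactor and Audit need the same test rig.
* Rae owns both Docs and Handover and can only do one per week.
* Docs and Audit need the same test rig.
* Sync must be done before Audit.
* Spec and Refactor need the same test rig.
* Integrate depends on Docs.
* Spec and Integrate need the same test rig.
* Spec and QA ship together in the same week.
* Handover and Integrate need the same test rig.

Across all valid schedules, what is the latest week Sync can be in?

Downstream work caps Sync at week 7.
Sync at week 7 is achievable: Spec=week 3; Integrate=week 2; QA=week 3; Audit=week 8; Docs=week 1; Handover=week 3; Refactor=week 1; Sync=week 7.

week 7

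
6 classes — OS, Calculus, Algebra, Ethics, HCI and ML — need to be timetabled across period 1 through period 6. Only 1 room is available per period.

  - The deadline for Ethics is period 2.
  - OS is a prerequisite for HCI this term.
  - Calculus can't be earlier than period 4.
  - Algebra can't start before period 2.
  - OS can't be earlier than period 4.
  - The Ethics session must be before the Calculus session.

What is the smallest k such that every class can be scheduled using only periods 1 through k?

The precedence chain requires at least 2 distinct periods.
With at most 1 per period and 6 classes, at least 6 periods are needed.
Propagating the time windows through the other constraints, HCI can't land before period 5, so the schedule must run through at least period 5.
6 works (last occupied period: period 6): for example OS -> period 4, ML -> period 3, HCI -> period 6, Algebra -> period 2, Ethics -> period 1, Calculus -> period 5.

6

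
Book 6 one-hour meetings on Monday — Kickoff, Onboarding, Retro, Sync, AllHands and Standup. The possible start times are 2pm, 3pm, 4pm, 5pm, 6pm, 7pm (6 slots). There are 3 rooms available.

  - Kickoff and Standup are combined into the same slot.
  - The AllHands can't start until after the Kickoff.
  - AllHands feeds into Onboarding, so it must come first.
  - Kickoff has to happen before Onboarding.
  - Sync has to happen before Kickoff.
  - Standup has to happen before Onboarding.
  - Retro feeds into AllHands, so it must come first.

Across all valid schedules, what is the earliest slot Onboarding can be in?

5pm

Precedence pushes Onboarding to at least 5pm.
Onboarding at 5pm is achievable: Kickoff=3pm; Sync=2pm; AllHands=4pm; Retro=2pm; Onboarding=5pm; Standup=3pm.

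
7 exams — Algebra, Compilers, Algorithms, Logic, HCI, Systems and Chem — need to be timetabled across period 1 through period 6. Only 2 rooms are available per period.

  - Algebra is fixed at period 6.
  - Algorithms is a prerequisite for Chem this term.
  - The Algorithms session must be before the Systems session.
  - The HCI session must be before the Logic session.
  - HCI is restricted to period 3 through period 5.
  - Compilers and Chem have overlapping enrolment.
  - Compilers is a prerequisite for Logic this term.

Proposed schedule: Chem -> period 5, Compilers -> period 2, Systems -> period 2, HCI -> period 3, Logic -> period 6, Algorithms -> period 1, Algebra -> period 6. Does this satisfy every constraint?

Compilers is a prerequisite for Logic this term — holds.
Compilers and Chem have overlapping enrolment — holds.
The Algorithms session must be before the Systems session — holds.
Only 2 rooms are available per period — holds.
The HCI session must be before the Logic session — holds.
Algorithms is a prerequisite for Chem this term — holds.
Algebra is fixed at period 6 — holds.
HCI is restricted to period 3 through period 5 — holds.

Yes, all constraints hold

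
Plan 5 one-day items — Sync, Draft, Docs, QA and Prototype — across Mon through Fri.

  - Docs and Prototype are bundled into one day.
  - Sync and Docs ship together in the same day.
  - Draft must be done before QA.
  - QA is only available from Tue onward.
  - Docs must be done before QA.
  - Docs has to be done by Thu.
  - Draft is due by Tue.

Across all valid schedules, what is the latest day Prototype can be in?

Prototype must be in the same day as Docs, which can't be after Thu, so Prototype is at most Thu.
Prototype at Thu is achievable: QA -> Fri; Draft -> Mon; Docs -> Thu; Sync -> Thu; Prototype -> Thu.

Thu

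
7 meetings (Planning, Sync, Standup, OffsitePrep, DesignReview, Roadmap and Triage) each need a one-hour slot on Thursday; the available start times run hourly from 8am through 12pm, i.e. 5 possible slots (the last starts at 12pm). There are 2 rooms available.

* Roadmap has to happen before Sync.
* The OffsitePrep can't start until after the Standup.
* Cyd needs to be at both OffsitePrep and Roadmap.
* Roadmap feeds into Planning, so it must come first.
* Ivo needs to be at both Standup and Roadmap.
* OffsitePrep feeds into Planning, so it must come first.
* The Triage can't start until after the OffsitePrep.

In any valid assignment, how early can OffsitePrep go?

9am

Precedence pushes OffsitePrep to at least 9am; downstream work caps OffsitePrep at 11am.
OffsitePrep at 9am is achievable: Sync -> 11am; OffsitePrep -> 9am; DesignReview -> 8am; Roadmap -> 10am; Triage -> 10am; Planning -> 11am; Standup -> 8am.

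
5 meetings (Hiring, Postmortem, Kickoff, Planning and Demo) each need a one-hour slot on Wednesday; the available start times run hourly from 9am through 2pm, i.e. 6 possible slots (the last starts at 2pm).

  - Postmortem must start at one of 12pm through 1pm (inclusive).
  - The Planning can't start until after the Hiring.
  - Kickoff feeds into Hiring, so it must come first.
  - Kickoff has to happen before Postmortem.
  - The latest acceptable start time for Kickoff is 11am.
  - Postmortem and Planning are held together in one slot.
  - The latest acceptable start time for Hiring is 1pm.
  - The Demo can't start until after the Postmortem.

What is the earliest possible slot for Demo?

1pm

Precedence pushes Demo to at least 1pm.
Demo at 1pm is achievable: Kickoff=9am, Hiring=10am, Planning=12pm, Demo=1pm, Postmortem=12pm.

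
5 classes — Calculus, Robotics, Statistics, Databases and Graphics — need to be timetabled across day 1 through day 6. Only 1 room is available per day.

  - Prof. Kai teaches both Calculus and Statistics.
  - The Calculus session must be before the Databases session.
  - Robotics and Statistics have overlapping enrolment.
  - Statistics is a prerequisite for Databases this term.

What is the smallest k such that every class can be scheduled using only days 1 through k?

The precedence chain requires at least 2 distinct days.
With at most 1 per day and 5 classes, at least 5 days are needed.
5 works (last occupied day: day 5): for example Robotics in day 4; Databases in day 3; Graphics in day 5; Statistics in day 2; Calculus in day 1.

5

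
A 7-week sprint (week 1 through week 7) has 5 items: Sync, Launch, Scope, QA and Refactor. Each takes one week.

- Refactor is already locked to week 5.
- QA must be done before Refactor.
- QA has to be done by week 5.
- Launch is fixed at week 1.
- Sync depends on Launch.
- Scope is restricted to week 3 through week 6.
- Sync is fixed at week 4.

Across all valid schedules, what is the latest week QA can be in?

week 4

QA's own window allows nothing later than week 5; downstream work caps QA at week 4.
QA at week 4 is achievable: Refactor -> week 5; QA -> week 4; Sync -> week 4; Launch -> week 1; Scope -> week 3.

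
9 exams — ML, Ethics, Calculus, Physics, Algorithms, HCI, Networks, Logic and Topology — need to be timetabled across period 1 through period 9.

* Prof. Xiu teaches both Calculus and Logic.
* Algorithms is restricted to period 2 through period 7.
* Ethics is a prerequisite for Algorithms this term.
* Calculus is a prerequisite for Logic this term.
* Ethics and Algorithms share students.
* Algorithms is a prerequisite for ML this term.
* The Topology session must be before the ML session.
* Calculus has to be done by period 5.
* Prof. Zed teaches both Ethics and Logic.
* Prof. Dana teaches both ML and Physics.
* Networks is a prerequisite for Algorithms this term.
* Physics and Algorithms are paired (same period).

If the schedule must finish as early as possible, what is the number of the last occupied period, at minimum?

The precedence chain requires at least 3 distinct periods.
3 works (last occupied period: period 3): for example Physics -> period 2; HCI -> period 1; Calculus -> period 1; Algorithms -> period 2; Topology -> period 1; Networks -> period 1; Ethics -> period 1; ML -> period 3; Logic -> period 2.

period 3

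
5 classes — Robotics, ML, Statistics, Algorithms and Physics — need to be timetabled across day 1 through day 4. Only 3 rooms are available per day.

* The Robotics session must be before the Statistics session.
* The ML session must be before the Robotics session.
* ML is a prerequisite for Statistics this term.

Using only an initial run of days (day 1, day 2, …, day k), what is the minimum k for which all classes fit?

The precedence chain requires at least 3 distinct days.
With at most 3 per day and 5 classes, at least 2 days are needed.
3 works (last occupied day: day 3): for example Algorithms in day 1, ML in day 1, Robotics in day 2, Statistics in day 3, Physics in day 1.

3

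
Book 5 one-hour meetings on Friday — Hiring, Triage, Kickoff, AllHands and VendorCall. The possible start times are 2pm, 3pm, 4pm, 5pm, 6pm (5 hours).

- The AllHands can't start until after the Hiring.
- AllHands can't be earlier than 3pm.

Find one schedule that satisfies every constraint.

Triage=2pm; Kickoff=2pm; Hiring=2pm; AllHands=3pm; VendorCall=2pm

Checking: Hiring(2pm) before AllHands(3pm); AllHands=3pm in [3pm,6pm].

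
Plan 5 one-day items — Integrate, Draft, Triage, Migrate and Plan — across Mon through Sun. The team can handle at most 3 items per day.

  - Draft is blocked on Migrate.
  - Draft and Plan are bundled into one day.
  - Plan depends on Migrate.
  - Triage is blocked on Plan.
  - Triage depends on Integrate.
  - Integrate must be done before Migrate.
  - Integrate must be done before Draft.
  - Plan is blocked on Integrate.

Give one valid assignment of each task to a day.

Draft in Wed; Plan in Wed; Migrate in Tue; Triage in Thu; Integrate in Mon

Checking: Integrate(Mon) before Draft(Wed); Integrate(Mon) before Triage(Thu); Integrate(Mon) before Migrate(Tue); Migrate(Tue) before Draft(Wed); Plan(Wed) before Triage(Thu); Migrate(Tue) before Plan(Wed); Integrate(Mon) before Plan(Wed); Draft = Plan = Wed; max 2 per day (cap 3).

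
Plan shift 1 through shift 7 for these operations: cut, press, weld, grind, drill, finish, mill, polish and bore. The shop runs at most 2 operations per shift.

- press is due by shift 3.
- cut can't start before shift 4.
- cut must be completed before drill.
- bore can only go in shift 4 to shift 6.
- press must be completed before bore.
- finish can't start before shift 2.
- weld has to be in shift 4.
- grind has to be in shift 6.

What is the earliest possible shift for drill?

Precedence pushes drill to at least shift 5.
drill at shift 5 is achievable: bore -> shift 5, cut -> shift 4, polish -> shift 2, weld -> shift 4, mill -> shift 1, drill -> shift 5, press -> shift 1, grind -> shift 6, finish -> shift 2.

shift 5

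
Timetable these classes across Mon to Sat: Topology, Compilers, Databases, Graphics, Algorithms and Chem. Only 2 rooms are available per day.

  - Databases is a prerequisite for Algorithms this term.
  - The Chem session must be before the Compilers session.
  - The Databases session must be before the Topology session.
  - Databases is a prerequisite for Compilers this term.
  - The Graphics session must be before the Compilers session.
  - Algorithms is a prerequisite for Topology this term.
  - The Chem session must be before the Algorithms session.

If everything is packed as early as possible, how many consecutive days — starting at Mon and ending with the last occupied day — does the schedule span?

3 days

The precedence chain requires at least 3 distinct days.
With at most 2 per day and 6 classes, at least 3 days are needed.
3 works (last occupied day: Wed): for example Topology=Wed; Databases=Mon; Chem=Mon; Compilers=Wed; Graphics=Tue; Algorithms=Tue.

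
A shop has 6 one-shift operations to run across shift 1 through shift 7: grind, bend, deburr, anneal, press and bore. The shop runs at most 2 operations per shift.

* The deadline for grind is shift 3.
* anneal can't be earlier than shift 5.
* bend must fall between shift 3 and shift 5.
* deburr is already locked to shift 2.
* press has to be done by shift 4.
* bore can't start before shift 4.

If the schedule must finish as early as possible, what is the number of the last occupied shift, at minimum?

With at most 2 per shift and 6 operations, at least 3 shifts are needed.
anneal can't be placed before shift 5, so the schedule must run through at least shift 5.
5 works (last occupied shift: shift 5): for example deburr=shift 2, bend=shift 3, grind=shift 1, bore=shift 4, anneal=shift 5, press=shift 1.

5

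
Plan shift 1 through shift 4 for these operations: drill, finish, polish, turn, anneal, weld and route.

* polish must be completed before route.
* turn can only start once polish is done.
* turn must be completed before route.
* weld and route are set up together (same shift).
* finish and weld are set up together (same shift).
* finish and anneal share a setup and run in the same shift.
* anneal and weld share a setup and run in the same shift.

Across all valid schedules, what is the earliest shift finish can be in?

shift 3

Finish must be in the same shift as route, which can't be before shift 3, so finish is at least shift 3.
finish at shift 3 is achievable: anneal in shift 3, finish in shift 3, weld in shift 3, turn in shift 2, drill in shift 1, route in shift 3, polish in shift 1.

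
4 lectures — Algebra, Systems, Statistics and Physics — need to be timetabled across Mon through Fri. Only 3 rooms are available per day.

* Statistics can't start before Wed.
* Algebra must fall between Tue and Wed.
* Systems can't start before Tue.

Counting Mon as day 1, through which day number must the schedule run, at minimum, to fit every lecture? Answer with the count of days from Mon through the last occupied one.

With at most 3 per day and 4 lectures, at least 2 days are needed.
Statistics can't be placed before Wed — that is day 3 counting from Mon — so the schedule must run through at least 3 days.
3 works (last occupied day: Wed): for example Systems=Tue, Algebra=Tue, Physics=Mon, Statistics=Wed.

3 days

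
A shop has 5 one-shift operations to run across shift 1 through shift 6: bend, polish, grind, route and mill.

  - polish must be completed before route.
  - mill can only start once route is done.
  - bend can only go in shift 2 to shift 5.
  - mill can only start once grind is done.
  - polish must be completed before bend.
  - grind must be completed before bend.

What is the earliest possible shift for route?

Precedence pushes route to at least shift 2; downstream work caps route at shift 5.
route at shift 2 is achievable: mill=shift 3, route=shift 2, polish=shift 1, grind=shift 1, bend=shift 2.

shift 2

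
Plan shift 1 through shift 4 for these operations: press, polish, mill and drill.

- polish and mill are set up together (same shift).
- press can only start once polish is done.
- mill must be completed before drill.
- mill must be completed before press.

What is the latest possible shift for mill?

shift 3

Downstream work caps mill at shift 3.
mill at shift 3 is achievable: press -> shift 4, drill -> shift 4, polish -> shift 3, mill -> shift 3.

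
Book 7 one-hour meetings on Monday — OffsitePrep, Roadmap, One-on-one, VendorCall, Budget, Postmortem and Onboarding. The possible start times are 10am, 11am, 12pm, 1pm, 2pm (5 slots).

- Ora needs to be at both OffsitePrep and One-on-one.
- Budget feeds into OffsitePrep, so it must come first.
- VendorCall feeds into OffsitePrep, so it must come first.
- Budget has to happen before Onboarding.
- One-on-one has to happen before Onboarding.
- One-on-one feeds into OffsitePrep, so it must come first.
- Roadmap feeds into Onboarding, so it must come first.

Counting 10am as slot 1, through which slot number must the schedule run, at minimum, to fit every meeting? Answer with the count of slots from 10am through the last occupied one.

The precedence chain requires at least 2 distinct slots.
2 works (last occupied slot: 11am): for example OffsitePrep=11am; Budget=10am; Postmortem=10am; Onboarding=11am; Roadmap=10am; One-on-one=10am; VendorCall=10am.

2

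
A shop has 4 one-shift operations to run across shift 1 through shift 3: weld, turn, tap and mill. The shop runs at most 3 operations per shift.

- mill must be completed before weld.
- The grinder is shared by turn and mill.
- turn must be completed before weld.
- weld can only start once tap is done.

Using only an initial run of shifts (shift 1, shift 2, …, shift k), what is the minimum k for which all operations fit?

3 shifts

The precedence chain requires at least 2 distinct shifts.
With at most 3 per shift and 4 operations, at least 2 shifts are needed.
Could 2 shifts be enough, i.e. nothing placed later than shift 2? No: weld must come after tap (at shift 1 or later) → {shift 2}; mill must come before weld (at shift 2 or earlier) → {shift 1}; turn must come before weld (at shift 2 or earlier) → {shift 1}; mill can't share with turn (shift 1) → nothing is left.
So 2 shifts is not enough.
3 works (last occupied shift: shift 3): for example weld in shift 3; turn in shift 1; tap in shift 1; mill in shift 2.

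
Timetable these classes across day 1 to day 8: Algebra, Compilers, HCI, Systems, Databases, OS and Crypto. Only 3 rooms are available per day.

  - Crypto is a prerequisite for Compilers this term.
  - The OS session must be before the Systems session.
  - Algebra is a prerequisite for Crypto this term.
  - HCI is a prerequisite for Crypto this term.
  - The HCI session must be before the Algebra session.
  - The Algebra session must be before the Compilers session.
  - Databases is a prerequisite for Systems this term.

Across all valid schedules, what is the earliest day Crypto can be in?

day 3

Precedence pushes Crypto to at least day 3; downstream work caps Crypto at day 7.
Crypto at day 3 is achievable: Databases=day 1; Compilers=day 4; Systems=day 2; Crypto=day 3; HCI=day 1; OS=day 1; Algebra=day 2.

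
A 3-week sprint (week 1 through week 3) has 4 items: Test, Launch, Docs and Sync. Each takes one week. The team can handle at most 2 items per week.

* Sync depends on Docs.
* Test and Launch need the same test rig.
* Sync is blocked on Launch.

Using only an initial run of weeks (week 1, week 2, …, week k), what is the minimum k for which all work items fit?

2

The precedence chain requires at least 2 distinct weeks.
With at most 2 per week and 4 work items, at least 2 weeks are needed.
2 works (last occupied week: week 2): for example Docs -> week 1; Test -> week 2; Sync -> week 2; Launch -> week 1.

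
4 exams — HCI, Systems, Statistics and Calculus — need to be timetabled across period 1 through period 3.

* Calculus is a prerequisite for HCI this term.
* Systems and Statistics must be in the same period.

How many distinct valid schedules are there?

9

Splitting on HCI: it can be period 2 (3), period 3 (6). Listing each branch's schedules as (Systems, Statistics, Calculus) by period number:
HCI=period 2: (1,1,1) (2,2,1) (3,3,1) — 3.
HCI=period 3: (1,1,1) (1,1,2) (2,2,1) (2,2,2) (3,3,1) (3,3,2) — 6.
Summing: 3 + 6 = 9.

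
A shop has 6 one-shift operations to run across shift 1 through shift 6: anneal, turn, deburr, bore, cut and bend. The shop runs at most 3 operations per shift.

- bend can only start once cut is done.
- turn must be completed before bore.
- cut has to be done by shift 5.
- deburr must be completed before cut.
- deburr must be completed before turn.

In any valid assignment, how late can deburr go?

shift 4

Downstream work caps deburr at shift 4.
deburr at shift 4 is achievable: deburr -> shift 4, bend -> shift 6, anneal -> shift 1, cut -> shift 5, turn -> shift 5, bore -> shift 6.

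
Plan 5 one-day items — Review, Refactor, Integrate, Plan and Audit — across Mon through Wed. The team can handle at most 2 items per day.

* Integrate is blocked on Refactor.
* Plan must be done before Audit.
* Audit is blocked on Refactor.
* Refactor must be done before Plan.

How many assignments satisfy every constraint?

Enumerating: Plan in Tue; Audit in Wed; Refactor in Mon; Integrate in Tue; Review in Mon | Integrate -> Tue, Refactor -> Mon, Plan -> Tue, Review -> Wed, Audit -> Wed | Review in Mon, Plan in Tue, Audit in Wed, Refactor in Mon, Integrate in Wed | Audit -> Wed; Review -> Tue; Plan -> Tue; Integrate -> Wed; Refactor -> Mon.

4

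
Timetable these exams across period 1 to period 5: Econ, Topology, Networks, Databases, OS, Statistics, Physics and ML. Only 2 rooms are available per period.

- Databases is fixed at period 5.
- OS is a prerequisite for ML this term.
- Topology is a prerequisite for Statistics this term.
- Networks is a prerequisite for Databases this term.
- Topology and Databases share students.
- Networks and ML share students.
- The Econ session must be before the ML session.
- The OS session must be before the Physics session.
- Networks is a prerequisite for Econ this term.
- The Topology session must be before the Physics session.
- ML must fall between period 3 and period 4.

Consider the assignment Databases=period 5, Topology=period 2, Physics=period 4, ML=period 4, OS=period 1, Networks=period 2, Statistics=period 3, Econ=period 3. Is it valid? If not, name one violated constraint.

Topology and Databases share students — holds.
Networks is a prerequisite for Databases this term — holds.
The OS session must be before the Physics session — holds.
Networks and ML share students — holds.
The Topology session must be before the Physics session — holds.
OS is a prerequisite for ML this term — holds.
Networks is a prerequisite for Econ this term — holds.
Topology is a prerequisite for Statistics this term — holds.
Databases is fixed at period 5 — holds.
Only 2 rooms are available per period — holds.
ML must fall between period 3 and period 4 — holds.
The Econ session must be before the ML session — holds.

Yes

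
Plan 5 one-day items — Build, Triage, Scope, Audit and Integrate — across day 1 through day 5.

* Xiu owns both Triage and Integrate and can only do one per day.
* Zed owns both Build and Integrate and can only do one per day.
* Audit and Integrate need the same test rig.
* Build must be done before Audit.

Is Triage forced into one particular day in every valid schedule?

Triage can be day 1 (e.g. Build -> day 1; Audit -> day 2; Integrate -> day 3; Scope -> day 1; Triage -> day 1) or day 2 (e.g. Build in day 1, Audit in day 2, Triage in day 2, Integrate in day 3, Scope in day 1).

No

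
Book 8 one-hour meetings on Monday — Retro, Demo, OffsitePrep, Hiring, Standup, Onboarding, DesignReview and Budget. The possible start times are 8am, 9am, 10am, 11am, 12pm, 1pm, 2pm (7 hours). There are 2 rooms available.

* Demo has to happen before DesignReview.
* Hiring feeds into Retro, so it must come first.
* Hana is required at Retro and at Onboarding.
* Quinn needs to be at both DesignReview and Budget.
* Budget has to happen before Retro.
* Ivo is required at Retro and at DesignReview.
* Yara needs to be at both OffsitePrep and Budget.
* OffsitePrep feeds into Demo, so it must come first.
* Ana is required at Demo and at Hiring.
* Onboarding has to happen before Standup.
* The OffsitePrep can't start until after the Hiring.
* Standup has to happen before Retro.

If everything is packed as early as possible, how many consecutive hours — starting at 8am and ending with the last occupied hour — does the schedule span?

The precedence chain requires at least 4 distinct hours.
With at most 2 per hour and 8 meetings, at least 4 hours are needed.
Could 4 hours be enough, i.e. nothing placed later than 11am? No: Standup must come after Onboarding (at 8am or later) → {9am, 10am, 11am}; Onboarding must come before Standup (at 11am or earlier) → {8am, 9am, 10am}; Retro must come after Budget (at 8am or later) → {9am, 10am, 11am}; Budget must come before Retro (at 11am or earlier) → {8am, 9am, 10am}; DesignReview must come after Demo (at 8am or later) → {9am, 10am, 11am}; Demo must come before DesignReview (at 11am or earlier) → {8am, 9am, 10am}; Demo must come after OffsitePrep (at 8am or later) → {9am, 10am}; OffsitePrep must come before Demo (at 10am or earlier) → {8am, 9am}; OffsitePrep must come after Hiring (at 8am or later) → {9am}; Hiring must come before OffsitePrep (at 9am or earlier) → {8am}; Retro must come after Standup (at 9am or later) → {10am, 11am}; Standup must come before Retro (at 11am or earlier) → {9am, 10am}; Budget can't share with OffsitePrep (9am) → {8am, 10am}; Onboarding must come before Standup (at 10am or earlier) → {8am, 9am}; DesignReview must come after Demo (at 9am or later) → {10am, 11am}; Demo must come after OffsitePrep (at 9am or later) → {10am}; DesignReview must come after Demo (at 10am or later) → {11am}; Retro can't share with DesignReview (11am) → {10am}; Standup can't use 10am, already full with Retro and Demo (limit 2) → {9am}; Budget can't use 10am, already full with Retro and Demo (limit 2) → {8am}; Onboarding must come before Standup (at 9am or earlier) → {8am}; that puts Hiring, Onboarding and Budget all in 8am — more than 2 per hour.
So 4 hours is not enough.
5 works (last occupied hour: 12pm): for example Budget=9am; DesignReview=12pm; Demo=11am; Onboarding=8am; Hiring=8am; Retro=10am; OffsitePrep=10am; Standup=9am.

5 hours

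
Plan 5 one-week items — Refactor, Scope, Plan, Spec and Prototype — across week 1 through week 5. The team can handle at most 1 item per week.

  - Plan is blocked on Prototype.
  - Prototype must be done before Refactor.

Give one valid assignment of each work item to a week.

Spec=week 5, Refactor=week 2, Prototype=week 1, Plan=week 3, Scope=week 4

Checking: Prototype(week 1) before Plan(week 3); Prototype(week 1) before Refactor(week 2); max 1 per week (cap 1).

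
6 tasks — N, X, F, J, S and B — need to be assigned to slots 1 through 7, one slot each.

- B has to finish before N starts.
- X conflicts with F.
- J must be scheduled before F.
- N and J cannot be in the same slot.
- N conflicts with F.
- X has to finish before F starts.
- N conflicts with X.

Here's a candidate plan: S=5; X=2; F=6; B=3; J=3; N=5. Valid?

J must be scheduled before F — holds.
N conflicts with F — holds.
N conflicts with X — holds.
B has to finish before N starts — holds.
N and J cannot be in the same slot — holds.
X conflicts with F — holds.
X has to finish before F starts — holds.

Yes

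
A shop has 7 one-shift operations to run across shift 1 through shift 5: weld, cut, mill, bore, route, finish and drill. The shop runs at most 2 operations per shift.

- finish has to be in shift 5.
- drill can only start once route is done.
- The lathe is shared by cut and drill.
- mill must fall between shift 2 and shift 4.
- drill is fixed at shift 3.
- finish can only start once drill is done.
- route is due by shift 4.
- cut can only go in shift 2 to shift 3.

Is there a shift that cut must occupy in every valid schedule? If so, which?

shift 2

cut's window is shift 2–shift 3.
drill is fixed at shift 3, and cut can't share a shift with drill.
So cut must be shift 2.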